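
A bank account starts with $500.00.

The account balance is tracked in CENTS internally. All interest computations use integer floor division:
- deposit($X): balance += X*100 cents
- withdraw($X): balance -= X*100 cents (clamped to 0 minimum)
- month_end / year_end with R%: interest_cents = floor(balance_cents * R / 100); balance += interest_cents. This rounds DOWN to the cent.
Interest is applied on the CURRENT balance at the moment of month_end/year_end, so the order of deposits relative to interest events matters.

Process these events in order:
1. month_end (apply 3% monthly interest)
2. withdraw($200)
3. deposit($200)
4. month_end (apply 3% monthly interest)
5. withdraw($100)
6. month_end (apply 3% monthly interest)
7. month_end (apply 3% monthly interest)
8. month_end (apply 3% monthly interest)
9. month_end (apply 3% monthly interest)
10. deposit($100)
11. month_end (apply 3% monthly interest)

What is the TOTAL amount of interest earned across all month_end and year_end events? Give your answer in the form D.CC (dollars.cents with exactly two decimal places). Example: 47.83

Answer: 101.99

Derivation:
After 1 (month_end (apply 3% monthly interest)): balance=$515.00 total_interest=$15.00
After 2 (withdraw($200)): balance=$315.00 total_interest=$15.00
After 3 (deposit($200)): balance=$515.00 total_interest=$15.00
After 4 (month_end (apply 3% monthly interest)): balance=$530.45 total_interest=$30.45
After 5 (withdraw($100)): balance=$430.45 total_interest=$30.45
After 6 (month_end (apply 3% monthly interest)): balance=$443.36 total_interest=$43.36
After 7 (month_end (apply 3% monthly interest)): balance=$456.66 total_interest=$56.66
After 8 (month_end (apply 3% monthly interest)): balance=$470.35 total_interest=$70.35
After 9 (month_end (apply 3% monthly interest)): balance=$484.46 total_interest=$84.46
After 10 (deposit($100)): balance=$584.46 total_interest=$84.46
After 11 (month_end (apply 3% monthly interest)): balance=$601.99 total_interest=$101.99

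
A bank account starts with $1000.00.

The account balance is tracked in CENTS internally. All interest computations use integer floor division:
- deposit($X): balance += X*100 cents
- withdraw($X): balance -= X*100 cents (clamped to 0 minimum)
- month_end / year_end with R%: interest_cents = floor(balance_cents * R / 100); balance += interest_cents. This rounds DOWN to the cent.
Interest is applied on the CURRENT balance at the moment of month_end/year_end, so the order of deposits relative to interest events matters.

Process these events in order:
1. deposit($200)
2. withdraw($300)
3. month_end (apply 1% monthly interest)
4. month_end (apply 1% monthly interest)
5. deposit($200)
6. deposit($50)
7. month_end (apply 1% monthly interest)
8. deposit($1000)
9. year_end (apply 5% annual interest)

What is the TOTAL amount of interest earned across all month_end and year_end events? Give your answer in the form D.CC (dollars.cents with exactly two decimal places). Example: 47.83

Answer: 138.75

Derivation:
After 1 (deposit($200)): balance=$1200.00 total_interest=$0.00
After 2 (withdraw($300)): balance=$900.00 total_interest=$0.00
After 3 (month_end (apply 1% monthly interest)): balance=$909.00 total_interest=$9.00
After 4 (month_end (apply 1% monthly interest)): balance=$918.09 total_interest=$18.09
After 5 (deposit($200)): balance=$1118.09 total_interest=$18.09
After 6 (deposit($50)): balance=$1168.09 total_interest=$18.09
After 7 (month_end (apply 1% monthly interest)): balance=$1179.77 total_interest=$29.77
After 8 (deposit($1000)): balance=$2179.77 total_interest=$29.77
After 9 (year_end (apply 5% annual interest)): balance=$2288.75 total_interest=$138.75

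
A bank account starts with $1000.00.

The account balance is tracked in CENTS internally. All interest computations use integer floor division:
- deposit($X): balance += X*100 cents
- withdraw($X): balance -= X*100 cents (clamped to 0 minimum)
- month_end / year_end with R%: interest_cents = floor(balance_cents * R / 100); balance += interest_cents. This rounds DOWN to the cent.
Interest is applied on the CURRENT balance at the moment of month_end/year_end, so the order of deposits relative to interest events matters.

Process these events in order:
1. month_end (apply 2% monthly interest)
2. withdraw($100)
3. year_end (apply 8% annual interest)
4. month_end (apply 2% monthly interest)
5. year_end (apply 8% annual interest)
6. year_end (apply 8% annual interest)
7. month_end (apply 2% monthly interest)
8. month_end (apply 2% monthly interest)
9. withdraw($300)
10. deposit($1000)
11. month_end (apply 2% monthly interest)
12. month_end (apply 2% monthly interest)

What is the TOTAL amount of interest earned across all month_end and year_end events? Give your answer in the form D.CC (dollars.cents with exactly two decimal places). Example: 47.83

After 1 (month_end (apply 2% monthly interest)): balance=$1020.00 total_interest=$20.00
After 2 (withdraw($100)): balance=$920.00 total_interest=$20.00
After 3 (year_end (apply 8% annual interest)): balance=$993.60 total_interest=$93.60
After 4 (month_end (apply 2% monthly interest)): balance=$1013.47 total_interest=$113.47
After 5 (year_end (apply 8% annual interest)): balance=$1094.54 total_interest=$194.54
After 6 (year_end (apply 8% annual interest)): balance=$1182.10 total_interest=$282.10
After 7 (month_end (apply 2% monthly interest)): balance=$1205.74 total_interest=$305.74
After 8 (month_end (apply 2% monthly interest)): balance=$1229.85 total_interest=$329.85
After 9 (withdraw($300)): balance=$929.85 total_interest=$329.85
After 10 (deposit($1000)): balance=$1929.85 total_interest=$329.85
After 11 (month_end (apply 2% monthly interest)): balance=$1968.44 total_interest=$368.44
After 12 (month_end (apply 2% monthly interest)): balance=$2007.80 total_interest=$407.80

Answer: 407.80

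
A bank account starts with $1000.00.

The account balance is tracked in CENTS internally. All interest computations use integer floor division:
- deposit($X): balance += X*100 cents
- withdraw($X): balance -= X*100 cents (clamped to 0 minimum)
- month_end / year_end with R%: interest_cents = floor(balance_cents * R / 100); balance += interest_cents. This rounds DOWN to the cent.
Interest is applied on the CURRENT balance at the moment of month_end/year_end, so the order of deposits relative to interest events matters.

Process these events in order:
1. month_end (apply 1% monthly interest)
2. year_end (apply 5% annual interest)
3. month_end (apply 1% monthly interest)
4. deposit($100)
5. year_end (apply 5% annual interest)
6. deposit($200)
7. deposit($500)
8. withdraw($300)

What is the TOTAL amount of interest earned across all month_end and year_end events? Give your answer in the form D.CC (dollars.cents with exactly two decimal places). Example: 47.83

Answer: 129.65

Derivation:
After 1 (month_end (apply 1% monthly interest)): balance=$1010.00 total_interest=$10.00
After 2 (year_end (apply 5% annual interest)): balance=$1060.50 total_interest=$60.50
After 3 (month_end (apply 1% monthly interest)): balance=$1071.10 total_interest=$71.10
After 4 (deposit($100)): balance=$1171.10 total_interest=$71.10
After 5 (year_end (apply 5% annual interest)): balance=$1229.65 total_interest=$129.65
After 6 (deposit($200)): balance=$1429.65 total_interest=$129.65
After 7 (deposit($500)): balance=$1929.65 total_interest=$129.65
After 8 (withdraw($300)): balance=$1629.65 total_interest=$129.65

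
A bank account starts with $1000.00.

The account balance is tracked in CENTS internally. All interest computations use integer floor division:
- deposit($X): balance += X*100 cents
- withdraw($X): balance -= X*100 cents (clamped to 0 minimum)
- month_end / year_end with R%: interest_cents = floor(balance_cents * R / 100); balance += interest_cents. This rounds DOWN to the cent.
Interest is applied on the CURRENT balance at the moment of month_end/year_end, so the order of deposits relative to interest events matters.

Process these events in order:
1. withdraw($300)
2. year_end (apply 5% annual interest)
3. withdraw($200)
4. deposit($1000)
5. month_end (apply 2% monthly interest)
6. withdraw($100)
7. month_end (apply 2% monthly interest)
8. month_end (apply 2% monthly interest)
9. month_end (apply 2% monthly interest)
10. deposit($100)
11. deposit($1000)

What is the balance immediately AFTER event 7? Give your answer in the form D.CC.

Answer: 1495.01

Derivation:
After 1 (withdraw($300)): balance=$700.00 total_interest=$0.00
After 2 (year_end (apply 5% annual interest)): balance=$735.00 total_interest=$35.00
After 3 (withdraw($200)): balance=$535.00 total_interest=$35.00
After 4 (deposit($1000)): balance=$1535.00 total_interest=$35.00
After 5 (month_end (apply 2% monthly interest)): balance=$1565.70 total_interest=$65.70
After 6 (withdraw($100)): balance=$1465.70 total_interest=$65.70
After 7 (month_end (apply 2% monthly interest)): balance=$1495.01 total_interest=$95.01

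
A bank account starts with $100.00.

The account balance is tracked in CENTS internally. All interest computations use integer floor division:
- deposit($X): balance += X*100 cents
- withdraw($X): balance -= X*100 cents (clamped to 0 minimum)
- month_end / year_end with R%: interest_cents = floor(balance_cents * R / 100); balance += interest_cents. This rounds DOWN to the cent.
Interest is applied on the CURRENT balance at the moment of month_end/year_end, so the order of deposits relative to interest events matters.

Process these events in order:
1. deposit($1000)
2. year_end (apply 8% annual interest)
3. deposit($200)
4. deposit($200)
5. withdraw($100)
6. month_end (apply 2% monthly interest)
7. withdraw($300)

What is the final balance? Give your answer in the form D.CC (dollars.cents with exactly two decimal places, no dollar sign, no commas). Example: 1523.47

Answer: 1217.76

Derivation:
After 1 (deposit($1000)): balance=$1100.00 total_interest=$0.00
After 2 (year_end (apply 8% annual interest)): balance=$1188.00 total_interest=$88.00
After 3 (deposit($200)): balance=$1388.00 total_interest=$88.00
After 4 (deposit($200)): balance=$1588.00 total_interest=$88.00
After 5 (withdraw($100)): balance=$1488.00 total_interest=$88.00
After 6 (month_end (apply 2% monthly interest)): balance=$1517.76 total_interest=$117.76
After 7 (withdraw($300)): balance=$1217.76 total_interest=$117.76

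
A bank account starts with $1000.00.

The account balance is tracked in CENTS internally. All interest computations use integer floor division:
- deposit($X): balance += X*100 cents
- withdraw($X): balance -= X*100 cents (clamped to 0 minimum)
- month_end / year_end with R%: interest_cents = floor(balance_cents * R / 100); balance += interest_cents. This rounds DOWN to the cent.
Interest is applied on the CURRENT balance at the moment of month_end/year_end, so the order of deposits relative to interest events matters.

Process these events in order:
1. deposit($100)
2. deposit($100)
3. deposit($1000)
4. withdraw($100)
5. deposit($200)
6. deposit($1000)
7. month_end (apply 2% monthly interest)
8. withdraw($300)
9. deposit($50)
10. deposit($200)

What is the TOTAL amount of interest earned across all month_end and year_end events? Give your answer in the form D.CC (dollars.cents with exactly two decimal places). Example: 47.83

After 1 (deposit($100)): balance=$1100.00 total_interest=$0.00
After 2 (deposit($100)): balance=$1200.00 total_interest=$0.00
After 3 (deposit($1000)): balance=$2200.00 total_interest=$0.00
After 4 (withdraw($100)): balance=$2100.00 total_interest=$0.00
After 5 (deposit($200)): balance=$2300.00 total_interest=$0.00
After 6 (deposit($1000)): balance=$3300.00 total_interest=$0.00
After 7 (month_end (apply 2% monthly interest)): balance=$3366.00 total_interest=$66.00
After 8 (withdraw($300)): balance=$3066.00 total_interest=$66.00
After 9 (deposit($50)): balance=$3116.00 total_interest=$66.00
After 10 (deposit($200)): balance=$3316.00 total_interest=$66.00

Answer: 66.00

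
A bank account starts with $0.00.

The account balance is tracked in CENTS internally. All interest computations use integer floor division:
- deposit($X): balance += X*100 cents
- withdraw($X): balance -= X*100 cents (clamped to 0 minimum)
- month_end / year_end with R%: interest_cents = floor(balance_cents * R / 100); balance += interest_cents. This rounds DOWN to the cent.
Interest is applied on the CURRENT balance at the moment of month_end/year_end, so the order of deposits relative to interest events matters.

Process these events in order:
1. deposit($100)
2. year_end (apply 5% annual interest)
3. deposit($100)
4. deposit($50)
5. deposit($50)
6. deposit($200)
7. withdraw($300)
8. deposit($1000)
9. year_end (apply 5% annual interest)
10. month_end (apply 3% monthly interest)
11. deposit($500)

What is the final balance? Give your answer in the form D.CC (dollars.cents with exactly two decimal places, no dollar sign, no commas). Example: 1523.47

Answer: 1803.20

Derivation:
After 1 (deposit($100)): balance=$100.00 total_interest=$0.00
After 2 (year_end (apply 5% annual interest)): balance=$105.00 total_interest=$5.00
After 3 (deposit($100)): balance=$205.00 total_interest=$5.00
After 4 (deposit($50)): balance=$255.00 total_interest=$5.00
After 5 (deposit($50)): balance=$305.00 total_interest=$5.00
After 6 (deposit($200)): balance=$505.00 total_interest=$5.00
After 7 (withdraw($300)): balance=$205.00 total_interest=$5.00
After 8 (deposit($1000)): balance=$1205.00 total_interest=$5.00
After 9 (year_end (apply 5% annual interest)): balance=$1265.25 total_interest=$65.25
After 10 (month_end (apply 3% monthly interest)): balance=$1303.20 total_interest=$103.20
After 11 (deposit($500)): balance=$1803.20 total_interest=$103.20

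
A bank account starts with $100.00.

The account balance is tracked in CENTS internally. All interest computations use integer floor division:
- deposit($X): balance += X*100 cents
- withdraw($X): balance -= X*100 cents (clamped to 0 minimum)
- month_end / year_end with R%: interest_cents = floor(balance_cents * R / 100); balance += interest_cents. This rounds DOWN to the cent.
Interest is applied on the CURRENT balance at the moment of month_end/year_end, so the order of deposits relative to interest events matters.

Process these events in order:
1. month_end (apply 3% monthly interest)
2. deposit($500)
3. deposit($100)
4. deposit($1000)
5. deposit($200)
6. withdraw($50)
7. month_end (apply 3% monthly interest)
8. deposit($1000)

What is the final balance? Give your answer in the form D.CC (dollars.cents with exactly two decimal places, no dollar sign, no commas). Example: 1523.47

Answer: 2908.59

Derivation:
After 1 (month_end (apply 3% monthly interest)): balance=$103.00 total_interest=$3.00
After 2 (deposit($500)): balance=$603.00 total_interest=$3.00
After 3 (deposit($100)): balance=$703.00 total_interest=$3.00
After 4 (deposit($1000)): balance=$1703.00 total_interest=$3.00
After 5 (deposit($200)): balance=$1903.00 total_interest=$3.00
After 6 (withdraw($50)): balance=$1853.00 total_interest=$3.00
After 7 (month_end (apply 3% monthly interest)): balance=$1908.59 total_interest=$58.59
After 8 (deposit($1000)): balance=$2908.59 total_interest=$58.59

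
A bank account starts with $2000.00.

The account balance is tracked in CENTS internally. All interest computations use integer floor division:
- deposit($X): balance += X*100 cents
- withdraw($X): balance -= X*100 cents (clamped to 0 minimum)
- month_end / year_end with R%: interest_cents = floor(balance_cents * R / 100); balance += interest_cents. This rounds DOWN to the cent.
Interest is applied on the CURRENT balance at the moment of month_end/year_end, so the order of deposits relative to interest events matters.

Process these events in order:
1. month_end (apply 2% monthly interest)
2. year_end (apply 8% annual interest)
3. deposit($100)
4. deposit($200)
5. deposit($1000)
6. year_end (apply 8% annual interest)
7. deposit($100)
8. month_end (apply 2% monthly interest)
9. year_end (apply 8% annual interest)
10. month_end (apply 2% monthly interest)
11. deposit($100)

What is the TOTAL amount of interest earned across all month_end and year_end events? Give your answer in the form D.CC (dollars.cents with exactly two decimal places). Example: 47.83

Answer: 963.54

Derivation:
After 1 (month_end (apply 2% monthly interest)): balance=$2040.00 total_interest=$40.00
After 2 (year_end (apply 8% annual interest)): balance=$2203.20 total_interest=$203.20
After 3 (deposit($100)): balance=$2303.20 total_interest=$203.20
After 4 (deposit($200)): balance=$2503.20 total_interest=$203.20
After 5 (deposit($1000)): balance=$3503.20 total_interest=$203.20
After 6 (year_end (apply 8% annual interest)): balance=$3783.45 total_interest=$483.45
After 7 (deposit($100)): balance=$3883.45 total_interest=$483.45
After 8 (month_end (apply 2% monthly interest)): balance=$3961.11 total_interest=$561.11
After 9 (year_end (apply 8% annual interest)): balance=$4277.99 total_interest=$877.99
After 10 (month_end (apply 2% monthly interest)): balance=$4363.54 total_interest=$963.54
After 11 (deposit($100)): balance=$4463.54 total_interest=$963.54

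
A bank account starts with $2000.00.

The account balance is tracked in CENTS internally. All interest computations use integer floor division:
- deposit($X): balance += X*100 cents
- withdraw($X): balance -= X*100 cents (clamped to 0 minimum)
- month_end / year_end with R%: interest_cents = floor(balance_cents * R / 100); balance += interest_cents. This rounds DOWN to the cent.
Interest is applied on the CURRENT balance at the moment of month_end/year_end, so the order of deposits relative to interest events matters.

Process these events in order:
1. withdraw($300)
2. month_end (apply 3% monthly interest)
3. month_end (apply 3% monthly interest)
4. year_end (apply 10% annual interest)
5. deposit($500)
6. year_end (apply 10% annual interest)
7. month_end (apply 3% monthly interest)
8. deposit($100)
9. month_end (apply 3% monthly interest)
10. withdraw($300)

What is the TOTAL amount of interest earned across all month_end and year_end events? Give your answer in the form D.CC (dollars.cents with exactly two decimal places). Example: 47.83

After 1 (withdraw($300)): balance=$1700.00 total_interest=$0.00
After 2 (month_end (apply 3% monthly interest)): balance=$1751.00 total_interest=$51.00
After 3 (month_end (apply 3% monthly interest)): balance=$1803.53 total_interest=$103.53
After 4 (year_end (apply 10% annual interest)): balance=$1983.88 total_interest=$283.88
After 5 (deposit($500)): balance=$2483.88 total_interest=$283.88
After 6 (year_end (apply 10% annual interest)): balance=$2732.26 total_interest=$532.26
After 7 (month_end (apply 3% monthly interest)): balance=$2814.22 total_interest=$614.22
After 8 (deposit($100)): balance=$2914.22 total_interest=$614.22
After 9 (month_end (apply 3% monthly interest)): balance=$3001.64 total_interest=$701.64
After 10 (withdraw($300)): balance=$2701.64 total_interest=$701.64

Answer: 701.64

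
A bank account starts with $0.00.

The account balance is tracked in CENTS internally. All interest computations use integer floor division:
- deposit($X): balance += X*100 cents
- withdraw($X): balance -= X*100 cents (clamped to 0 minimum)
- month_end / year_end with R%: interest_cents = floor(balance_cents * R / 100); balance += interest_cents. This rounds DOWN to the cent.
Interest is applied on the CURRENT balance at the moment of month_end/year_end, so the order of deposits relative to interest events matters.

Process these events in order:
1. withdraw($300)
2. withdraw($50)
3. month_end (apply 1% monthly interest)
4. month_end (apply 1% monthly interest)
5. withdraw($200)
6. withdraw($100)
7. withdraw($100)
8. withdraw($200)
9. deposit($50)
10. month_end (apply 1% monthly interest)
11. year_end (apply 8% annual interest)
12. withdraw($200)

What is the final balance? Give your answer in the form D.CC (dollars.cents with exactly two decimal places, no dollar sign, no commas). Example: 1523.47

Answer: 0.00

Derivation:
After 1 (withdraw($300)): balance=$0.00 total_interest=$0.00
After 2 (withdraw($50)): balance=$0.00 total_interest=$0.00
After 3 (month_end (apply 1% monthly interest)): balance=$0.00 total_interest=$0.00
After 4 (month_end (apply 1% monthly interest)): balance=$0.00 total_interest=$0.00
After 5 (withdraw($200)): balance=$0.00 total_interest=$0.00
After 6 (withdraw($100)): balance=$0.00 total_interest=$0.00
After 7 (withdraw($100)): balance=$0.00 total_interest=$0.00
After 8 (withdraw($200)): balance=$0.00 total_interest=$0.00
After 9 (deposit($50)): balance=$50.00 total_interest=$0.00
After 10 (month_end (apply 1% monthly interest)): balance=$50.50 total_interest=$0.50
After 11 (year_end (apply 8% annual interest)): balance=$54.54 total_interest=$4.54
After 12 (withdraw($200)): balance=$0.00 total_interest=$4.54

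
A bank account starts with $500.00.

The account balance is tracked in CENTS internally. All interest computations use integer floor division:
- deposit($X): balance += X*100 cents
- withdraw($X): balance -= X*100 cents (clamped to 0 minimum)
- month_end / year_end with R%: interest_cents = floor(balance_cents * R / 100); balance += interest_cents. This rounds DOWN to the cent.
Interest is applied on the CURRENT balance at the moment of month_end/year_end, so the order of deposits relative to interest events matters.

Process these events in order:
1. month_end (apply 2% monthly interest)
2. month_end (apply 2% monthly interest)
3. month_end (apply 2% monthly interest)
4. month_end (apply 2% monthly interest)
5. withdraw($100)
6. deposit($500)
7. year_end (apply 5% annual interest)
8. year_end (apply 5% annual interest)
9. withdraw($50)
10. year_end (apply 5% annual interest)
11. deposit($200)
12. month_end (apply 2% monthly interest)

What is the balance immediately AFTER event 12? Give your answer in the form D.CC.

Answer: 1261.80

Derivation:
After 1 (month_end (apply 2% monthly interest)): balance=$510.00 total_interest=$10.00
After 2 (month_end (apply 2% monthly interest)): balance=$520.20 total_interest=$20.20
After 3 (month_end (apply 2% monthly interest)): balance=$530.60 total_interest=$30.60
After 4 (month_end (apply 2% monthly interest)): balance=$541.21 total_interest=$41.21
After 5 (withdraw($100)): balance=$441.21 total_interest=$41.21
After 6 (deposit($500)): balance=$941.21 total_interest=$41.21
After 7 (year_end (apply 5% annual interest)): balance=$988.27 total_interest=$88.27
After 8 (year_end (apply 5% annual interest)): balance=$1037.68 total_interest=$137.68
After 9 (withdraw($50)): balance=$987.68 total_interest=$137.68
After 10 (year_end (apply 5% annual interest)): balance=$1037.06 total_interest=$187.06
After 11 (deposit($200)): balance=$1237.06 total_interest=$187.06
After 12 (month_end (apply 2% monthly interest)): balance=$1261.80 total_interest=$211.80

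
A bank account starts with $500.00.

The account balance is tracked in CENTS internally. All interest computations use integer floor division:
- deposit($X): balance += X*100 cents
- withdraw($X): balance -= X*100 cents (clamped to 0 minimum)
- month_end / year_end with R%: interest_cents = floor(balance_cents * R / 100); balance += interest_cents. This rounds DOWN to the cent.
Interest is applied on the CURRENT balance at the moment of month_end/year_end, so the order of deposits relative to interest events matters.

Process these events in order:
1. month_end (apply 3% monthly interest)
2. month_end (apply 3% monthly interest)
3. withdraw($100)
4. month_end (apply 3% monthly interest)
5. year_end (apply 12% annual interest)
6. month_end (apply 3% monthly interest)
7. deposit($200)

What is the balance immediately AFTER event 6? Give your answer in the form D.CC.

Answer: 511.45

Derivation:
After 1 (month_end (apply 3% monthly interest)): balance=$515.00 total_interest=$15.00
After 2 (month_end (apply 3% monthly interest)): balance=$530.45 total_interest=$30.45
After 3 (withdraw($100)): balance=$430.45 total_interest=$30.45
After 4 (month_end (apply 3% monthly interest)): balance=$443.36 total_interest=$43.36
After 5 (year_end (apply 12% annual interest)): balance=$496.56 total_interest=$96.56
After 6 (month_end (apply 3% monthly interest)): balance=$511.45 total_interest=$111.45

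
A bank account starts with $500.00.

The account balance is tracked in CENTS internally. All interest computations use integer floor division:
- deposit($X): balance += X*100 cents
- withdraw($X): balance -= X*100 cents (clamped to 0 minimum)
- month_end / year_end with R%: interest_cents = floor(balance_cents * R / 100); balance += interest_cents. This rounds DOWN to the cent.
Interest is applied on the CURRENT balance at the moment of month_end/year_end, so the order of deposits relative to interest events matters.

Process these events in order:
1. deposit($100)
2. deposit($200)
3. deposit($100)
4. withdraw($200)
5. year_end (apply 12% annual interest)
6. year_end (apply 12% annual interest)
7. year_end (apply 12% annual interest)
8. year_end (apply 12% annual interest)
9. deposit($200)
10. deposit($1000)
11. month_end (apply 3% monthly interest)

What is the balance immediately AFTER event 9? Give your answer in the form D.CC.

Answer: 1301.45

Derivation:
After 1 (deposit($100)): balance=$600.00 total_interest=$0.00
After 2 (deposit($200)): balance=$800.00 total_interest=$0.00
After 3 (deposit($100)): balance=$900.00 total_interest=$0.00
After 4 (withdraw($200)): balance=$700.00 total_interest=$0.00
After 5 (year_end (apply 12% annual interest)): balance=$784.00 total_interest=$84.00
After 6 (year_end (apply 12% annual interest)): balance=$878.08 total_interest=$178.08
After 7 (year_end (apply 12% annual interest)): balance=$983.44 total_interest=$283.44
After 8 (year_end (apply 12% annual interest)): balance=$1101.45 total_interest=$401.45
After 9 (deposit($200)): balance=$1301.45 total_interest=$401.45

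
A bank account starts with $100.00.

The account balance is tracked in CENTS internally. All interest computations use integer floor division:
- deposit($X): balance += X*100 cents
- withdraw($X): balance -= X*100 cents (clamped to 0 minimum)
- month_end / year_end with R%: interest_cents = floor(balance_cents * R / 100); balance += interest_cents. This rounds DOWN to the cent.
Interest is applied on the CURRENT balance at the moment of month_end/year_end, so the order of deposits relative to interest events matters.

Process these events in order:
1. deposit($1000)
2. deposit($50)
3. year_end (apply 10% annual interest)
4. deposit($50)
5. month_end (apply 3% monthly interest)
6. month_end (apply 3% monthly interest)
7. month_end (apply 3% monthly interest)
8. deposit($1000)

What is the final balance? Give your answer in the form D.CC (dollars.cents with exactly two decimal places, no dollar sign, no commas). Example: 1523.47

Answer: 2436.93

Derivation:
After 1 (deposit($1000)): balance=$1100.00 total_interest=$0.00
After 2 (deposit($50)): balance=$1150.00 total_interest=$0.00
After 3 (year_end (apply 10% annual interest)): balance=$1265.00 total_interest=$115.00
After 4 (deposit($50)): balance=$1315.00 total_interest=$115.00
After 5 (month_end (apply 3% monthly interest)): balance=$1354.45 total_interest=$154.45
After 6 (month_end (apply 3% monthly interest)): balance=$1395.08 total_interest=$195.08
After 7 (month_end (apply 3% monthly interest)): balance=$1436.93 total_interest=$236.93
After 8 (deposit($1000)): balance=$2436.93 total_interest=$236.93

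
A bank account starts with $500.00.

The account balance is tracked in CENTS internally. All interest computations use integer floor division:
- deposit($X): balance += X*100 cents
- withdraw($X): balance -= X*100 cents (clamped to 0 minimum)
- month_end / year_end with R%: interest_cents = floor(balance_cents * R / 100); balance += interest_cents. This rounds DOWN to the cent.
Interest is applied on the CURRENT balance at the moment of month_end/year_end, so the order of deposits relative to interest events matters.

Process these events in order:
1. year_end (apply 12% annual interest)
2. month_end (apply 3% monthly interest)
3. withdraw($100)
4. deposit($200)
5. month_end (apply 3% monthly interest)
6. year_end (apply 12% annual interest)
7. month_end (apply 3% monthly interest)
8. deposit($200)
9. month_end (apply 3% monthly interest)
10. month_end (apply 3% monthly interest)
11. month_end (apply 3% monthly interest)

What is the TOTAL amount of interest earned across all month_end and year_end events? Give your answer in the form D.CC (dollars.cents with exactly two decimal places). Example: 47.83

After 1 (year_end (apply 12% annual interest)): balance=$560.00 total_interest=$60.00
After 2 (month_end (apply 3% monthly interest)): balance=$576.80 total_interest=$76.80
After 3 (withdraw($100)): balance=$476.80 total_interest=$76.80
After 4 (deposit($200)): balance=$676.80 total_interest=$76.80
After 5 (month_end (apply 3% monthly interest)): balance=$697.10 total_interest=$97.10
After 6 (year_end (apply 12% annual interest)): balance=$780.75 total_interest=$180.75
After 7 (month_end (apply 3% monthly interest)): balance=$804.17 total_interest=$204.17
After 8 (deposit($200)): balance=$1004.17 total_interest=$204.17
After 9 (month_end (apply 3% monthly interest)): balance=$1034.29 total_interest=$234.29
After 10 (month_end (apply 3% monthly interest)): balance=$1065.31 total_interest=$265.31
After 11 (month_end (apply 3% monthly interest)): balance=$1097.26 total_interest=$297.26

Answer: 297.26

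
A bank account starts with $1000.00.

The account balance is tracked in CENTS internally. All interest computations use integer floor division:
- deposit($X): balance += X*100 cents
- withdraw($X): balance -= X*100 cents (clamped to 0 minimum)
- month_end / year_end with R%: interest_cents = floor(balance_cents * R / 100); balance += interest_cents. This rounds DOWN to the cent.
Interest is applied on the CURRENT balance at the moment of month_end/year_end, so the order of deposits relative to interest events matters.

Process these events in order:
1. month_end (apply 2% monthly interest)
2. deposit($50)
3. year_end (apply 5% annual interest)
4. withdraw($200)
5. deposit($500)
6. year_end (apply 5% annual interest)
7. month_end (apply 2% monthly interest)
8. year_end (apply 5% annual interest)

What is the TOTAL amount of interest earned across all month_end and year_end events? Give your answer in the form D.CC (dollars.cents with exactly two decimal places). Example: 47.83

Answer: 250.78

Derivation:
After 1 (month_end (apply 2% monthly interest)): balance=$1020.00 total_interest=$20.00
After 2 (deposit($50)): balance=$1070.00 total_interest=$20.00
After 3 (year_end (apply 5% annual interest)): balance=$1123.50 total_interest=$73.50
After 4 (withdraw($200)): balance=$923.50 total_interest=$73.50
After 5 (deposit($500)): balance=$1423.50 total_interest=$73.50
After 6 (year_end (apply 5% annual interest)): balance=$1494.67 total_interest=$144.67
After 7 (month_end (apply 2% monthly interest)): balance=$1524.56 total_interest=$174.56
After 8 (year_end (apply 5% annual interest)): balance=$1600.78 total_interest=$250.78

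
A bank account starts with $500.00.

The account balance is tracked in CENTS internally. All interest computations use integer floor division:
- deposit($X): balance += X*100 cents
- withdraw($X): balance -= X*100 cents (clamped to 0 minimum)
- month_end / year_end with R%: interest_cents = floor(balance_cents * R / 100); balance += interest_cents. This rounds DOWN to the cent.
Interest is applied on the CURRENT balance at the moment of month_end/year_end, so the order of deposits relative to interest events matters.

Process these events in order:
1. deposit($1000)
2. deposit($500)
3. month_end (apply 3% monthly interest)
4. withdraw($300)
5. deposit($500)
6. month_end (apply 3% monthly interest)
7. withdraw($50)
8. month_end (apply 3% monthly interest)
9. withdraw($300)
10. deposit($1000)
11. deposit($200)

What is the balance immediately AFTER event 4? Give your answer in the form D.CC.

Answer: 1760.00

Derivation:
After 1 (deposit($1000)): balance=$1500.00 total_interest=$0.00
After 2 (deposit($500)): balance=$2000.00 total_interest=$0.00
After 3 (month_end (apply 3% monthly interest)): balance=$2060.00 total_interest=$60.00
After 4 (withdraw($300)): balance=$1760.00 total_interest=$60.00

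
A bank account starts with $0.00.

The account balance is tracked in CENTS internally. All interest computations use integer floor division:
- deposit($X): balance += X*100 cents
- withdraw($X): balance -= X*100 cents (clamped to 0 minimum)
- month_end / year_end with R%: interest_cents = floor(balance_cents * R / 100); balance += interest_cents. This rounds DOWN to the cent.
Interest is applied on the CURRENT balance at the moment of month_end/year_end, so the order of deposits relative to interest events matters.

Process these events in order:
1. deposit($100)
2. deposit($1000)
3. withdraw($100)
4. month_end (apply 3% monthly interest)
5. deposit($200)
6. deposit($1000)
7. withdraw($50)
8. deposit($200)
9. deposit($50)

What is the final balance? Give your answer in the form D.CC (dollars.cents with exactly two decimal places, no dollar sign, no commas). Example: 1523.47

After 1 (deposit($100)): balance=$100.00 total_interest=$0.00
After 2 (deposit($1000)): balance=$1100.00 total_interest=$0.00
After 3 (withdraw($100)): balance=$1000.00 total_interest=$0.00
After 4 (month_end (apply 3% monthly interest)): balance=$1030.00 total_interest=$30.00
After 5 (deposit($200)): balance=$1230.00 total_interest=$30.00
After 6 (deposit($1000)): balance=$2230.00 total_interest=$30.00
After 7 (withdraw($50)): balance=$2180.00 total_interest=$30.00
After 8 (deposit($200)): balance=$2380.00 total_interest=$30.00
After 9 (deposit($50)): balance=$2430.00 total_interest=$30.00

Answer: 2430.00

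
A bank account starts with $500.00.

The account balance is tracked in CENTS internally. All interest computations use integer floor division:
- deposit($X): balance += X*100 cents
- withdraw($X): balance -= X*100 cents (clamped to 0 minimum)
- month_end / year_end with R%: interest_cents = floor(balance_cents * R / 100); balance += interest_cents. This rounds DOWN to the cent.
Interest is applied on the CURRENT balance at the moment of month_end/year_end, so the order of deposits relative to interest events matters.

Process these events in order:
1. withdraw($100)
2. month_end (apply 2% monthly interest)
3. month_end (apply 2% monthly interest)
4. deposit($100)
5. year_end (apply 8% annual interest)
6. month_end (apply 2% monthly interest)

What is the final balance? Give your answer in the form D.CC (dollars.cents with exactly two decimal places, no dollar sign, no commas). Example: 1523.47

Answer: 568.59

Derivation:
After 1 (withdraw($100)): balance=$400.00 total_interest=$0.00
After 2 (month_end (apply 2% monthly interest)): balance=$408.00 total_interest=$8.00
After 3 (month_end (apply 2% monthly interest)): balance=$416.16 total_interest=$16.16
After 4 (deposit($100)): balance=$516.16 total_interest=$16.16
After 5 (year_end (apply 8% annual interest)): balance=$557.45 total_interest=$57.45
After 6 (month_end (apply 2% monthly interest)): balance=$568.59 total_interest=$68.59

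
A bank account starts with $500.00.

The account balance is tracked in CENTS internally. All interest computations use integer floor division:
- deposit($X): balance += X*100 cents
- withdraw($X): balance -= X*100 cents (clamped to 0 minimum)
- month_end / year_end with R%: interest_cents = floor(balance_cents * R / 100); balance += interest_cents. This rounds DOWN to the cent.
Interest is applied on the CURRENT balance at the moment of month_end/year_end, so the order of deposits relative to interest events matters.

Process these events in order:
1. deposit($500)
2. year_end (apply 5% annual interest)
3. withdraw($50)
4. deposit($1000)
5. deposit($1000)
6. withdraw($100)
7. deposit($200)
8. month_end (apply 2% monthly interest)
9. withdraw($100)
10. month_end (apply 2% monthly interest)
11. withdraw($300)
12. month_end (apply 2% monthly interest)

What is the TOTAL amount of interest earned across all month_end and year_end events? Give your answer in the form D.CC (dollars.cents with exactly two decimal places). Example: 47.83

Answer: 229.70

Derivation:
After 1 (deposit($500)): balance=$1000.00 total_interest=$0.00
After 2 (year_end (apply 5% annual interest)): balance=$1050.00 total_interest=$50.00
After 3 (withdraw($50)): balance=$1000.00 total_interest=$50.00
After 4 (deposit($1000)): balance=$2000.00 total_interest=$50.00
After 5 (deposit($1000)): balance=$3000.00 total_interest=$50.00
After 6 (withdraw($100)): balance=$2900.00 total_interest=$50.00
After 7 (deposit($200)): balance=$3100.00 total_interest=$50.00
After 8 (month_end (apply 2% monthly interest)): balance=$3162.00 total_interest=$112.00
After 9 (withdraw($100)): balance=$3062.00 total_interest=$112.00
After 10 (month_end (apply 2% monthly interest)): balance=$3123.24 total_interest=$173.24
After 11 (withdraw($300)): balance=$2823.24 total_interest=$173.24
After 12 (month_end (apply 2% monthly interest)): balance=$2879.70 total_interest=$229.70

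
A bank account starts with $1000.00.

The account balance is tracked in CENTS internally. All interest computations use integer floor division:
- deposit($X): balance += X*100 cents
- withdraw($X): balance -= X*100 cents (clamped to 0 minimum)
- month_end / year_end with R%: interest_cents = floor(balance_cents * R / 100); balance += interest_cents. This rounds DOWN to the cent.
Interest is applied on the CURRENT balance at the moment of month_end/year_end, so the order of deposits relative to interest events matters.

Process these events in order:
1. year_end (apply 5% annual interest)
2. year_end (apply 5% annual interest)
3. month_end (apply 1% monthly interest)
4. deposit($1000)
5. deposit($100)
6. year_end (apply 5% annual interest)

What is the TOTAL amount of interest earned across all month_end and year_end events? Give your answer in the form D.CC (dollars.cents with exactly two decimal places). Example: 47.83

Answer: 224.19

Derivation:
After 1 (year_end (apply 5% annual interest)): balance=$1050.00 total_interest=$50.00
After 2 (year_end (apply 5% annual interest)): balance=$1102.50 total_interest=$102.50
After 3 (month_end (apply 1% monthly interest)): balance=$1113.52 total_interest=$113.52
After 4 (deposit($1000)): balance=$2113.52 total_interest=$113.52
After 5 (deposit($100)): balance=$2213.52 total_interest=$113.52
After 6 (year_end (apply 5% annual interest)): balance=$2324.19 total_interest=$224.19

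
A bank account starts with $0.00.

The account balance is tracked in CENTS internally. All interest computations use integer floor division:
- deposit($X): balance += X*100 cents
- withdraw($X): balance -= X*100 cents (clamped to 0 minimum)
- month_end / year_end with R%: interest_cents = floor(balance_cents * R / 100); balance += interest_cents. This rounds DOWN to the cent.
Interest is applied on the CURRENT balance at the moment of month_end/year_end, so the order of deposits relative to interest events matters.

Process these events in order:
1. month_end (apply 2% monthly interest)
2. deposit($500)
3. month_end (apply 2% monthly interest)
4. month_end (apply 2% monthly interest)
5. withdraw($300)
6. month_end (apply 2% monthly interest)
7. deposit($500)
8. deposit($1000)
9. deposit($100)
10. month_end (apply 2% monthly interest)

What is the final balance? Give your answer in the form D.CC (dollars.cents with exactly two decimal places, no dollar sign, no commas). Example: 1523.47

Answer: 1861.09

Derivation:
After 1 (month_end (apply 2% monthly interest)): balance=$0.00 total_interest=$0.00
After 2 (deposit($500)): balance=$500.00 total_interest=$0.00
After 3 (month_end (apply 2% monthly interest)): balance=$510.00 total_interest=$10.00
After 4 (month_end (apply 2% monthly interest)): balance=$520.20 total_interest=$20.20
After 5 (withdraw($300)): balance=$220.20 total_interest=$20.20
After 6 (month_end (apply 2% monthly interest)): balance=$224.60 total_interest=$24.60
After 7 (deposit($500)): balance=$724.60 total_interest=$24.60
After 8 (deposit($1000)): balance=$1724.60 total_interest=$24.60
After 9 (deposit($100)): balance=$1824.60 total_interest=$24.60
After 10 (month_end (apply 2% monthly interest)): balance=$1861.09 total_interest=$61.09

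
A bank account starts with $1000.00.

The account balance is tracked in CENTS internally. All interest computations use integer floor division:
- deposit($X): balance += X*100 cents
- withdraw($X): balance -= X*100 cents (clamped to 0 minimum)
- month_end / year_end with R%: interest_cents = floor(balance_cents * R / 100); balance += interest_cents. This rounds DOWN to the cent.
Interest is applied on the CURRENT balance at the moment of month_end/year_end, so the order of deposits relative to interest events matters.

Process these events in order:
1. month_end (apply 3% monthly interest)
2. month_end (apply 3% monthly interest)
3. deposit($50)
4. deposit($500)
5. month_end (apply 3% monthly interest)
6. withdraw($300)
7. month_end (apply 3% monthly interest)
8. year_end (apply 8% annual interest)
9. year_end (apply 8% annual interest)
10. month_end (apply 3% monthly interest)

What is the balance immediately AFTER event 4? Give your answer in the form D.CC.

After 1 (month_end (apply 3% monthly interest)): balance=$1030.00 total_interest=$30.00
After 2 (month_end (apply 3% monthly interest)): balance=$1060.90 total_interest=$60.90
After 3 (deposit($50)): balance=$1110.90 total_interest=$60.90
After 4 (deposit($500)): balance=$1610.90 total_interest=$60.90

Answer: 1610.90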